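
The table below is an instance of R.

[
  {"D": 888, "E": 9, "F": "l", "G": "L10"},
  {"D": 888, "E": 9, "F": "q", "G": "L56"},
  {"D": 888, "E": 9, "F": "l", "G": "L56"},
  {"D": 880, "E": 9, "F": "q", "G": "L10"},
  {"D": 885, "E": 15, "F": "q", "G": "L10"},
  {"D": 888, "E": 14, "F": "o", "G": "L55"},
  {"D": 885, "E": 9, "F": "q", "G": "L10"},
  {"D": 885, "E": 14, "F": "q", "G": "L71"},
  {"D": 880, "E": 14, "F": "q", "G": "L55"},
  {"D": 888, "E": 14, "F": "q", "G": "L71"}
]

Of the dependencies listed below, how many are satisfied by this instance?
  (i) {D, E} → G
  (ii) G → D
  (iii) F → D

(i) {D, E} → G: (D=888, E=9): 3 rows → G takes values {L10, L56} — violation; (D=888, E=14): 2 rows → G takes values {L55, L71} — violation — fails.
(ii) G → D: G=L10: 4 rows → D takes values {888, 880, 885} — violation; G=L55: 2 rows → D takes values {888, 880} — violation; G=L71: 2 rows → D takes values {885, 888} — violation — fails.
(iii) F → D: F=q: 7 rows → D takes values {888, 880, 885} — violation — fails.
None of the 3 dependencies hold.

0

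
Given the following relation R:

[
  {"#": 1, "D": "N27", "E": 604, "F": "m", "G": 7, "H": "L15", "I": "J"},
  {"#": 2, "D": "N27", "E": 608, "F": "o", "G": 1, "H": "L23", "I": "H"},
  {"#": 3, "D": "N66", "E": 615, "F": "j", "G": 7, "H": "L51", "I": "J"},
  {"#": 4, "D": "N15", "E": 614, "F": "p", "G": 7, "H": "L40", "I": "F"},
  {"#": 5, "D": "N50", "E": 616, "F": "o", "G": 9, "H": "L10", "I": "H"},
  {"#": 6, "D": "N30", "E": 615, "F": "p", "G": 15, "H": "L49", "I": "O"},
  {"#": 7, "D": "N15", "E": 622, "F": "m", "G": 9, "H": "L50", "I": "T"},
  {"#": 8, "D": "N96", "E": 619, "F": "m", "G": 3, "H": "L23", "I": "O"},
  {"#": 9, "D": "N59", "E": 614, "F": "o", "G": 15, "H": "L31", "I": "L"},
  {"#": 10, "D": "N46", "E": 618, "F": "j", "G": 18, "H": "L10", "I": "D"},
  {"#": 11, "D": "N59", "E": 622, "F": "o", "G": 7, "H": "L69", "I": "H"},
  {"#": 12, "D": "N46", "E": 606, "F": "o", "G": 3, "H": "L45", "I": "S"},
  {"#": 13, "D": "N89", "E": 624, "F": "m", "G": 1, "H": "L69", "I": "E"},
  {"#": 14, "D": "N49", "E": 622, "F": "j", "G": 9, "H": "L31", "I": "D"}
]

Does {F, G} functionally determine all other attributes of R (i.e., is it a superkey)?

Yes

All 14 rows have distinct {F, G} values, so {F, G} → (all attributes) holds and {F, G} is a superkey.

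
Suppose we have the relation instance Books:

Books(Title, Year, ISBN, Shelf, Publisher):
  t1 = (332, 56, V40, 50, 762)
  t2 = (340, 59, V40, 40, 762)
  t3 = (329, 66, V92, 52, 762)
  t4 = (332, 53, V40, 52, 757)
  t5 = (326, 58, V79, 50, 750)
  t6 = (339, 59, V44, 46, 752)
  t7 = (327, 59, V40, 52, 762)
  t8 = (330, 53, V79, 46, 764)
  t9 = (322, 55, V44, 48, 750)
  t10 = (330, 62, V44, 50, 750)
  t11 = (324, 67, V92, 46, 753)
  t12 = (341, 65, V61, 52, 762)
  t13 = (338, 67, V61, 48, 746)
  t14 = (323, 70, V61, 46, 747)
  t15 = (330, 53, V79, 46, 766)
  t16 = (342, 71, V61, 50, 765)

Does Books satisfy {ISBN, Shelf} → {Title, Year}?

(ISBN=V40, Shelf=50): row 1 → {Title,Year} = (332, 56) ✓
(ISBN=V40, Shelf=40): row 2 → {Title,Year} = (340, 59) ✓
(ISBN=V92, Shelf=52): row 3 → {Title,Year} = (329, 66) ✓
(ISBN=V40, Shelf=52): rows 4, 7 → {Title,Year} takes values {(332, 53), (327, 59)} — violation
(ISBN=V79, Shelf=50): row 5 → {Title,Year} = (326, 58) ✓
(ISBN=V44, Shelf=46): row 6 → {Title,Year} = (339, 59) ✓
(ISBN=V79, Shelf=46): rows 8, 15 → {Title,Year} = (330, 53), (330, 53) ✓
(ISBN=V44, Shelf=48): row 9 → {Title,Year} = (322, 55) ✓
(ISBN=V44, Shelf=50): row 10 → {Title,Year} = (330, 62) ✓
(ISBN=V92, Shelf=46): row 11 → {Title,Year} = (324, 67) ✓
(ISBN=V61, Shelf=52): row 12 → {Title,Year} = (341, 65) ✓
(ISBN=V61, Shelf=48): row 13 → {Title,Year} = (338, 67) ✓
(ISBN=V61, Shelf=46): row 14 → {Title,Year} = (323, 70) ✓
(ISBN=V61, Shelf=50): row 16 → {Title,Year} = (342, 71) ✓
Two rows agree on {ISBN, Shelf} but differ on {Title, Year}, so {ISBN, Shelf} → {Title, Year} does not hold.

No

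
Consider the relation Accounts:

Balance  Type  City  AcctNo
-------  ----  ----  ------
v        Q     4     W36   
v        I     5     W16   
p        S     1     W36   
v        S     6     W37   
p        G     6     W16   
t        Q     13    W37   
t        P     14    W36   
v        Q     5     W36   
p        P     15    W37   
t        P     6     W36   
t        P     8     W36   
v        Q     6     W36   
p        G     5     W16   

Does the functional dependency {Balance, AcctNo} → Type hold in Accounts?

Yes

(Balance=v, AcctNo=W36): 3 rows → Type = Q, Q, Q ✓
(Balance=v, AcctNo=W16): 1 row → Type = I ✓
(Balance=p, AcctNo=W36): 1 row → Type = S ✓
(Balance=v, AcctNo=W37): 1 row → Type = S ✓
(Balance=p, AcctNo=W16): 2 rows → Type = G, G ✓
(Balance=t, AcctNo=W37): 1 row → Type = Q ✓
(Balance=t, AcctNo=W36): 3 rows → Type = P, P, P ✓
(Balance=p, AcctNo=W37): 1 row → Type = P ✓
Every {Balance, AcctNo} value is associated with a single Type value, so {Balance, AcctNo} → Type holds.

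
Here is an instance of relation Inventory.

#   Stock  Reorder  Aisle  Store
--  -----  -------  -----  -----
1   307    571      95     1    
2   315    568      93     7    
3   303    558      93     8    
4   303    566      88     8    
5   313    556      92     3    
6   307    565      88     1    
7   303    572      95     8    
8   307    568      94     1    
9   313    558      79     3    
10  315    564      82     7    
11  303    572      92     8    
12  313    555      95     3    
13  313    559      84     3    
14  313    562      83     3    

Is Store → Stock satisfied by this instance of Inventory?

Store=1: rows 1, 6, 8 → Stock = 307, 307, 307 ✓
Store=7: rows 2, 10 → Stock = 315, 315 ✓
Store=8: rows 3, 4, 7, 11 → Stock = 303, 303, 303, 303 ✓
Store=3: rows 5, 9, 12, 13, 14 → Stock = 313, 313, 313, 313, 313 ✓
Every Store value is associated with a single Stock value, so Store → Stock holds.

Yes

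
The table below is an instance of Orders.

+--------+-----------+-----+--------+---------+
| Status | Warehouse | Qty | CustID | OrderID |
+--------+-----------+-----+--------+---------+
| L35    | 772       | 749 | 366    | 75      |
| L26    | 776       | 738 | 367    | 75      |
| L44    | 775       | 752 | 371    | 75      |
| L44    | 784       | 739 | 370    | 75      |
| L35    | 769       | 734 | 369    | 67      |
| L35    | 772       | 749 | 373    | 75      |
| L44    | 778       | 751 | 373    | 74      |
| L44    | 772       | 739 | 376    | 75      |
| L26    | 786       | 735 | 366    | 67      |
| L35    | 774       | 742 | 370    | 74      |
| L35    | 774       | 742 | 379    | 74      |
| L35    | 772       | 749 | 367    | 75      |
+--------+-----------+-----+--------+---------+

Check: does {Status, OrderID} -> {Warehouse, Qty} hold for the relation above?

No

(Status=L35, OrderID=75): 3 rows → {Warehouse,Qty} = (772, 749), (772, 749), (772, 749) ✓
(Status=L26, OrderID=75): 1 row → {Warehouse,Qty} = (776, 738) ✓
(Status=L44, OrderID=75): 3 rows → {Warehouse,Qty} takes values {(775, 752), (784, 739), (772, 739)} — violation
(Status=L35, OrderID=67): 1 row → {Warehouse,Qty} = (769, 734) ✓
(Status=L44, OrderID=74): 1 row → {Warehouse,Qty} = (778, 751) ✓
(Status=L26, OrderID=67): 1 row → {Warehouse,Qty} = (786, 735) ✓
(Status=L35, OrderID=74): 2 rows → {Warehouse,Qty} = (774, 742), (774, 742) ✓
Two rows agree on {Status, OrderID} but differ on {Warehouse, Qty}, so {Status, OrderID} -> {Warehouse, Qty} does not hold.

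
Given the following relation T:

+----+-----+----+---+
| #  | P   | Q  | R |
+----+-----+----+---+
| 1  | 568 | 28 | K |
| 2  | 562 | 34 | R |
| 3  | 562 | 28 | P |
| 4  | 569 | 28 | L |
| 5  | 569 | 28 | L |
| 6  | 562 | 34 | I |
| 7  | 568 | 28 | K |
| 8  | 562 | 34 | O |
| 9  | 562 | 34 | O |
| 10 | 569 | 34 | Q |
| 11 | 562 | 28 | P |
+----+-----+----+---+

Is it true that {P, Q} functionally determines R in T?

(P=568, Q=28): rows 1, 7 → R = K, K ✓
(P=562, Q=34): rows 2, 6, 8, 9 → R takes values {R, I, O} — violation
(P=562, Q=28): rows 3, 11 → R = P, P ✓
(P=569, Q=28): rows 4, 5 → R = L, L ✓
(P=569, Q=34): row 10 → R = Q ✓
Two rows agree on {P, Q} but differ on R, so {P, Q} -> R does not hold.

No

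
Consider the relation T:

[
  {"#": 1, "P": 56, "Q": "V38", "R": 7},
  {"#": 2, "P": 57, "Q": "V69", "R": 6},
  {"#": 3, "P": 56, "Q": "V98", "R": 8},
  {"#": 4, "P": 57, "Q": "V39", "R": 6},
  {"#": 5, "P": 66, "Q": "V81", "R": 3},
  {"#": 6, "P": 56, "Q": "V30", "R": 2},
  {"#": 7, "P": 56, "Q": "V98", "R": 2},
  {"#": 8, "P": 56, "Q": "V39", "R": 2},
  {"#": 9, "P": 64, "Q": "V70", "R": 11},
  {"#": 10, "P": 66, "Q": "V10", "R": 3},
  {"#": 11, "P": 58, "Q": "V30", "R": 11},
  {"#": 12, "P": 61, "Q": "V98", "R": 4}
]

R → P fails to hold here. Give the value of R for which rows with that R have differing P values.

11

R=7: row 1 → P = 56 ✓
R=6: rows 2, 4 → P = 57, 57 ✓
R=8: row 3 → P = 56 ✓
R=3: rows 5, 10 → P = 66, 66 ✓
R=2: rows 6, 7, 8 → P = 56, 56, 56 ✓
R=11: rows 9, 11 → P takes values {64, 58} — violation
R=4: row 12 → P = 61 ✓
The only R value with inconsistent P is R=11.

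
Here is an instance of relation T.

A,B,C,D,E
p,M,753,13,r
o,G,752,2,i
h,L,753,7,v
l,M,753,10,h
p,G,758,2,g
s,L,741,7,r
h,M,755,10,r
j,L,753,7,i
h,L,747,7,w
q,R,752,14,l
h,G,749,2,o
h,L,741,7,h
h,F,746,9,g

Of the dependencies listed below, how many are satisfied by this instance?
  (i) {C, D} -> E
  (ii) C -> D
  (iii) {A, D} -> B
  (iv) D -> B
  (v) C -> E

2

(i) {C, D} -> E: (C=753, D=7): 2 rows → E takes values {v, i} — violation; (C=741, D=7): 2 rows → E takes values {r, h} — violation — fails.
(ii) C -> D: C=753: 4 rows → D takes values {13, 7, 10} — violation; C=752: 2 rows → D takes values {2, 14} — violation — fails.
(iii) {A, D} -> B: every LHS value maps to a single RHS value — holds.
(iv) D -> B: every LHS value maps to a single RHS value — holds.
(v) C -> E: C=753: 4 rows → E takes values {r, v, h, i} — violation; C=752: 2 rows → E takes values {i, l} — violation; C=741: 2 rows → E takes values {r, h} — violation — fails.
2 of the 5 dependencies hold.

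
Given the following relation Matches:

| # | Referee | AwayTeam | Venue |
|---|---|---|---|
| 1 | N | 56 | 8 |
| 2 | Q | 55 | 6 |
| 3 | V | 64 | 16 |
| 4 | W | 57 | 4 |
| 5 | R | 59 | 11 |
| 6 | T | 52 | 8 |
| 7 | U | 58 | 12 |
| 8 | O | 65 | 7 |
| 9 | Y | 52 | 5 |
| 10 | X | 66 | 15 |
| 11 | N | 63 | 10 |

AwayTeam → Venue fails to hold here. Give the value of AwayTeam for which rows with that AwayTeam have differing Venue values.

52

AwayTeam=56: row 1 → Venue = 8 ✓
AwayTeam=55: row 2 → Venue = 6 ✓
AwayTeam=64: row 3 → Venue = 16 ✓
AwayTeam=57: row 4 → Venue = 4 ✓
AwayTeam=59: row 5 → Venue = 11 ✓
AwayTeam=52: rows 6, 9 → Venue takes values {8, 5} — violation
AwayTeam=58: row 7 → Venue = 12 ✓
AwayTeam=65: row 8 → Venue = 7 ✓
AwayTeam=66: row 10 → Venue = 15 ✓
AwayTeam=63: row 11 → Venue = 10 ✓
The only AwayTeam value with inconsistent Venue is AwayTeam=52.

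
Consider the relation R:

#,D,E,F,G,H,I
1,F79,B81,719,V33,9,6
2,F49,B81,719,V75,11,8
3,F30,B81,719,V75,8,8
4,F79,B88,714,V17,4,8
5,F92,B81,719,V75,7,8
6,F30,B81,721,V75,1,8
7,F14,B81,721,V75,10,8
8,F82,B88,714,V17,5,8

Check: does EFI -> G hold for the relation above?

Yes

(E=B81, F=719, I=6): row 1 → G = V33 ✓
(E=B81, F=719, I=8): rows 2, 3, 5 → G = V75, V75, V75 ✓
(E=B88, F=714, I=8): rows 4, 8 → G = V17, V17 ✓
(E=B81, F=721, I=8): rows 6, 7 → G = V75, V75 ✓
Every EFI value is associated with a single G value, so EFI -> G holds.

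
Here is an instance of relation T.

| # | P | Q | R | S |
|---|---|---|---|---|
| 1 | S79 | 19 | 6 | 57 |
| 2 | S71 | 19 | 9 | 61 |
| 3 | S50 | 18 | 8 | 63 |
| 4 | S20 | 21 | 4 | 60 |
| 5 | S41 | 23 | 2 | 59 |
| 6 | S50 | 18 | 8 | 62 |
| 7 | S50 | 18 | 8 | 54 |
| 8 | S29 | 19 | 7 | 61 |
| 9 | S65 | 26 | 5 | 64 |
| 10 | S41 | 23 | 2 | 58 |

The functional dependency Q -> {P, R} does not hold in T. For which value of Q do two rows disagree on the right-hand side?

Q=19: rows 1, 2, 8 → {P,R} takes values {(S79, 6), (S71, 9), (S29, 7)} — violation
Q=18: rows 3, 6, 7 → {P,R} = (S50, 8), (S50, 8), (S50, 8) ✓
Q=21: row 4 → {P,R} = (S20, 4) ✓
Q=23: rows 5, 10 → {P,R} = (S41, 2), (S41, 2) ✓
Q=26: row 9 → {P,R} = (S65, 5) ✓
The only Q value with inconsistent RHS is Q=19.

19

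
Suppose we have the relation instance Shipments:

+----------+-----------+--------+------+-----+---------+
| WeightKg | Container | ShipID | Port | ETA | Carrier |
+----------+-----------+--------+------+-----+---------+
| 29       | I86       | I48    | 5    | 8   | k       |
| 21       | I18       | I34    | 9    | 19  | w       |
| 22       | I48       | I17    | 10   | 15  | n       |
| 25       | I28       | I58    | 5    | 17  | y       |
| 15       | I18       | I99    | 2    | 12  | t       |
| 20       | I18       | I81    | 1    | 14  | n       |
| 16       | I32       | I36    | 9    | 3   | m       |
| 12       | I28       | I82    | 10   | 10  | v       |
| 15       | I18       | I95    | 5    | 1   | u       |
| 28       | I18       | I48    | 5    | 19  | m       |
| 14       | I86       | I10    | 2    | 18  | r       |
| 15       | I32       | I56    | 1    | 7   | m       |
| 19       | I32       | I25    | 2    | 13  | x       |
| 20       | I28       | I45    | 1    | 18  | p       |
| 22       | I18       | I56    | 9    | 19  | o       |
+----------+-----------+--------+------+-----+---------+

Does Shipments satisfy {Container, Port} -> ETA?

No

(Container=I86, Port=5): 1 row → ETA = 8 ✓
(Container=I18, Port=9): 2 rows → ETA = 19, 19 ✓
(Container=I48, Port=10): 1 row → ETA = 15 ✓
(Container=I28, Port=5): 1 row → ETA = 17 ✓
(Container=I18, Port=2): 1 row → ETA = 12 ✓
(Container=I18, Port=1): 1 row → ETA = 14 ✓
(Container=I32, Port=9): 1 row → ETA = 3 ✓
(Container=I28, Port=10): 1 row → ETA = 10 ✓
(Container=I18, Port=5): 2 rows → ETA takes values {1, 19} — violation
(Container=I86, Port=2): 1 row → ETA = 18 ✓
(Container=I32, Port=1): 1 row → ETA = 7 ✓
(Container=I32, Port=2): 1 row → ETA = 13 ✓
(Container=I28, Port=1): 1 row → ETA = 18 ✓
Two rows agree on {Container, Port} but differ on ETA, so {Container, Port} -> ETA does not hold.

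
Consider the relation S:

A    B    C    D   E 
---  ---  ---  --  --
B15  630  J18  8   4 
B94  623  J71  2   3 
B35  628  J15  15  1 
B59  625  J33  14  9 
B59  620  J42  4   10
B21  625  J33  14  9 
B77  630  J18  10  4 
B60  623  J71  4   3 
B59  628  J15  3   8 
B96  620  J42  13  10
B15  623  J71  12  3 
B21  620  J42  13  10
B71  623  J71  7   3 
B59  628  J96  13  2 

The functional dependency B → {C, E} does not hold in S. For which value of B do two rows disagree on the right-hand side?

628

B=630: 2 rows → {C,E} = (J18, 4), (J18, 4) ✓
B=623: 4 rows → {C,E} = (J71, 3), (J71, 3), (J71, 3), (J71, 3) ✓
B=628: 3 rows → {C,E} takes values {(J15, 1), (J15, 8), (J96, 2)} — violation
B=625: 2 rows → {C,E} = (J33, 9), (J33, 9) ✓
B=620: 3 rows → {C,E} = (J42, 10), (J42, 10), (J42, 10) ✓
The only B value with inconsistent RHS is B=628.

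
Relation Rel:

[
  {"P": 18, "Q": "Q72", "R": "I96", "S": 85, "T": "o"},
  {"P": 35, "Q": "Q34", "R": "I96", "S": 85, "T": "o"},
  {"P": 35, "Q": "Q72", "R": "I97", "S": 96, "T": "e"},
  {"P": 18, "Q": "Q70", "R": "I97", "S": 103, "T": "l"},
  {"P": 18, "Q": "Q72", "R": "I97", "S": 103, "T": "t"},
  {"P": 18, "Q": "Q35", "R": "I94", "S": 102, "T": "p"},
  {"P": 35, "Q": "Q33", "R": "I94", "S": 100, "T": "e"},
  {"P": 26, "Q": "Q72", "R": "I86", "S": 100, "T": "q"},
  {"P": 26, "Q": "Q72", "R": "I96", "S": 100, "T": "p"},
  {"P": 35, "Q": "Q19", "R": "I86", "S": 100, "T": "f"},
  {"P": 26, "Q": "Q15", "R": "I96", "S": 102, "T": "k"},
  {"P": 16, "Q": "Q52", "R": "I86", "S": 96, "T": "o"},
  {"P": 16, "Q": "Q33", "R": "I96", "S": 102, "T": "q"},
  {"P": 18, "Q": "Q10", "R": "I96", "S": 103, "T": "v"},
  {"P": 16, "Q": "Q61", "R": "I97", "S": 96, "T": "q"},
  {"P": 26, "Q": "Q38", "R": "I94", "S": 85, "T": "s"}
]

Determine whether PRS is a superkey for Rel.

No

Two distinct rows share (P=18, R=I97, S=103), so PRS does not determine every attribute — not a superkey.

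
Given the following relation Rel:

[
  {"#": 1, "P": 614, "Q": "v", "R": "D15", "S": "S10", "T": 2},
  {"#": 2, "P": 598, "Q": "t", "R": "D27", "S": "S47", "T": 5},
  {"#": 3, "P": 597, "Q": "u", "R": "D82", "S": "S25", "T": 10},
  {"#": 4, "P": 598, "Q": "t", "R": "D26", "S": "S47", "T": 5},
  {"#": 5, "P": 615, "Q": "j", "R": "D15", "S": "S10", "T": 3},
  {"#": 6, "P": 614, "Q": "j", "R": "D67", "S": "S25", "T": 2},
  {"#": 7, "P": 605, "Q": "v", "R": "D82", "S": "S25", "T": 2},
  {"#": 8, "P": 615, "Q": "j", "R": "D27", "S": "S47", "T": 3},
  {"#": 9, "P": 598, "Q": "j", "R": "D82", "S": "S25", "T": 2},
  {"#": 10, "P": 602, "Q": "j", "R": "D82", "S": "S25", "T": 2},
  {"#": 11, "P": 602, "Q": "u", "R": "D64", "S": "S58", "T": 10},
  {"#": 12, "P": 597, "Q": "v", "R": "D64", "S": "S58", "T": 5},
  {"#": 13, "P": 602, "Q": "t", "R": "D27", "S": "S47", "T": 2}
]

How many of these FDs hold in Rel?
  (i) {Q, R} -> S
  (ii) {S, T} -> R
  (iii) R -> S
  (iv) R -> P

(i) {Q, R} -> S: every LHS value maps to a single RHS value — holds.
(ii) {S, T} -> R: (S=S47, T=5): rows 2, 4 → R takes values {D27, D26} — violation; (S=S25, T=2): rows 6, 7, 9, 10 → R takes values {D67, D82} — violation — fails.
(iii) R -> S: every LHS value maps to a single RHS value — holds.
(iv) R -> P: R=D15: rows 1, 5 → P takes values {614, 615} — violation; R=D27: rows 2, 8, 13 → P takes values {598, 615, 602} — violation; R=D82: rows 3, 7, 9, 10 → P takes values {597, 605, 598, 602} — violation; R=D64: rows 11, 12 → P takes values {602, 597} — violation — fails.
2 of the 4 dependencies hold.

2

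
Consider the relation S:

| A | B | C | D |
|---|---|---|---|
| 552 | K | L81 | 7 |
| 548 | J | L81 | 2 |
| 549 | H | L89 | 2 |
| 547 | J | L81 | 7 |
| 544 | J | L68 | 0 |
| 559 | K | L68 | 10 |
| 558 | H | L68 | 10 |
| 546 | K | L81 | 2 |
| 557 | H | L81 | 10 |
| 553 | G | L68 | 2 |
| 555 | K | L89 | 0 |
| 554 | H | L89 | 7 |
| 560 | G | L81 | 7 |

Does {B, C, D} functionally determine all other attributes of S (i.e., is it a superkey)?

All 13 rows have distinct {B, C, D} values, so {B, C, D} → (all attributes) holds and {B, C, D} is a superkey.

Yes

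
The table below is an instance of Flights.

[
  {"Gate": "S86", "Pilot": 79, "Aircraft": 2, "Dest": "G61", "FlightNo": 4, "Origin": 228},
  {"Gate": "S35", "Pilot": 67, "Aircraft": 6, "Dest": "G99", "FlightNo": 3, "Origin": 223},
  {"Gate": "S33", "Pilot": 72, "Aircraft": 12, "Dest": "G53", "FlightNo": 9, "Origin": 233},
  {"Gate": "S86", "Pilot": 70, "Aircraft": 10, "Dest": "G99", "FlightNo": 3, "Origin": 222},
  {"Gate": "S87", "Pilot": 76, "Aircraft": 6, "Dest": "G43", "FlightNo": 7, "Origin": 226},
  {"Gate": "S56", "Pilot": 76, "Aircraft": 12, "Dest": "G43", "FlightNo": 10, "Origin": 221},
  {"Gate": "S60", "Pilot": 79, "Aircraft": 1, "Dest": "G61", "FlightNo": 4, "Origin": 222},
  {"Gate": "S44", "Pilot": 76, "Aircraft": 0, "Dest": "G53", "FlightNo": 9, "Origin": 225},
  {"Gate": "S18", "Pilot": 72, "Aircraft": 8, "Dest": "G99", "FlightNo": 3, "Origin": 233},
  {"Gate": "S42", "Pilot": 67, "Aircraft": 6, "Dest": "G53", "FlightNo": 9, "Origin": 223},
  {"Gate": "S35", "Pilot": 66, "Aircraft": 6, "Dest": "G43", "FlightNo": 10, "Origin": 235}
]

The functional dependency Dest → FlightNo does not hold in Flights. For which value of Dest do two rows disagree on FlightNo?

G43

Dest=G61: 2 rows → FlightNo = 4, 4 ✓
Dest=G99: 3 rows → FlightNo = 3, 3, 3 ✓
Dest=G53: 3 rows → FlightNo = 9, 9, 9 ✓
Dest=G43: 3 rows → FlightNo takes values {7, 10} — violation
The only Dest value with inconsistent FlightNo is Dest=G43.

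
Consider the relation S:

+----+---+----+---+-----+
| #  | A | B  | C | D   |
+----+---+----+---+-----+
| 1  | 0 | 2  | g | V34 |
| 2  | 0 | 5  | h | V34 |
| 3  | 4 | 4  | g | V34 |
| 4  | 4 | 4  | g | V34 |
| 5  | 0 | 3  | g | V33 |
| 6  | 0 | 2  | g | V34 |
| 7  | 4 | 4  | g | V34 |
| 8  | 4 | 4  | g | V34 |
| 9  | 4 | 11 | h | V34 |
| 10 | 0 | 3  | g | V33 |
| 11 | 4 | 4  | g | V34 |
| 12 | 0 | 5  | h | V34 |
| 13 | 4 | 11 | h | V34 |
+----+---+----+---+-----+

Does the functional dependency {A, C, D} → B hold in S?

Yes

(A=0, C=g, D=V34): rows 1, 6 → B = 2, 2 ✓
(A=0, C=h, D=V34): rows 2, 12 → B = 5, 5 ✓
(A=4, C=g, D=V34): rows 3, 4, 7, 8, 11 → B = 4, 4, 4, 4, 4 ✓
(A=0, C=g, D=V33): rows 5, 10 → B = 3, 3 ✓
(A=4, C=h, D=V34): rows 9, 13 → B = 11, 11 ✓
Every {A, C, D} value is associated with a single B value, so {A, C, D} → B holds.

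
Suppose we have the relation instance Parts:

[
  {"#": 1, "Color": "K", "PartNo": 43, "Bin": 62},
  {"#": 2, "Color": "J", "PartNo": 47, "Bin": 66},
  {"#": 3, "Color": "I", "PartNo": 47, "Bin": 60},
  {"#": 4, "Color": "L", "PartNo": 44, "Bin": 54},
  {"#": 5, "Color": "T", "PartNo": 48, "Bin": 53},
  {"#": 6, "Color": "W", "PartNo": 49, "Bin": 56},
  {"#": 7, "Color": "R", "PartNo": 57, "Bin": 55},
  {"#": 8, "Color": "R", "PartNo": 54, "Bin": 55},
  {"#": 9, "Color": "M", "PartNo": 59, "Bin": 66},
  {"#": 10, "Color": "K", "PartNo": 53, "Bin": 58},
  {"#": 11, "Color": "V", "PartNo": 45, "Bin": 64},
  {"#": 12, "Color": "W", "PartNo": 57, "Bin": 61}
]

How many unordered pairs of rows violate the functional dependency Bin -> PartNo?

Bin=66: violating pairs (2,9) — 1 pair.
Bin=55: violating pairs (7,8) — 1 pair.

2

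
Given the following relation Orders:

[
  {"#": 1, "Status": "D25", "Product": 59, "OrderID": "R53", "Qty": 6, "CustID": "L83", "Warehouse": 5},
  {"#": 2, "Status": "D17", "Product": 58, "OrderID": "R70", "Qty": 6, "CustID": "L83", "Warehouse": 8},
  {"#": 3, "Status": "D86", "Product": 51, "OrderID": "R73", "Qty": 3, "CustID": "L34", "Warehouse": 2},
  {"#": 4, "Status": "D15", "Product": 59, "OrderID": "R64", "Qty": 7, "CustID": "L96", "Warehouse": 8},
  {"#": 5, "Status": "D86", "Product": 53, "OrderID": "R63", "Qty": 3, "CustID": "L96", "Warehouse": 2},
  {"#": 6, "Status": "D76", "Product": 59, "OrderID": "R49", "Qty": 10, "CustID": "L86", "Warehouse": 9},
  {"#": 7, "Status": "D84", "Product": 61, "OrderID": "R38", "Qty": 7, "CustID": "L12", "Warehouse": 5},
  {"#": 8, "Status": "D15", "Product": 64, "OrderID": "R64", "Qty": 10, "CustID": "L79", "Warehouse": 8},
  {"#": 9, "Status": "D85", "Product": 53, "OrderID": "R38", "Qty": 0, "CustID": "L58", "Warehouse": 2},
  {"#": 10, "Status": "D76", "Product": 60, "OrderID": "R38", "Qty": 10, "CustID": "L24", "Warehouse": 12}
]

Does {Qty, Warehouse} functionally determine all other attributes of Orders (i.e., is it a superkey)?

Rows 3 and 5 have the same {Qty, Warehouse} value (Qty=3, Warehouse=2) but are distinct tuples, so {Qty, Warehouse} does not determine every attribute — not a superkey.

No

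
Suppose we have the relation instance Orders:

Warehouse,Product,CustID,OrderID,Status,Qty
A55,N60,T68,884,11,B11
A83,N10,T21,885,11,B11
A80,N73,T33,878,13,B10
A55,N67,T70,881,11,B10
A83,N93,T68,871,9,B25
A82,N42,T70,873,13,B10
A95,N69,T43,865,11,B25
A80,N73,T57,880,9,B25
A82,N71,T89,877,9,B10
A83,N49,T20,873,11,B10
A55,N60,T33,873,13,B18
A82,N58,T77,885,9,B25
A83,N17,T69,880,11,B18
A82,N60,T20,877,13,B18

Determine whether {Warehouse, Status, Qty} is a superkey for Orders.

All 14 rows have distinct {Warehouse, Status, Qty} values, so {Warehouse, Status, Qty} → (all attributes) holds and {Warehouse, Status, Qty} is a superkey.

Yes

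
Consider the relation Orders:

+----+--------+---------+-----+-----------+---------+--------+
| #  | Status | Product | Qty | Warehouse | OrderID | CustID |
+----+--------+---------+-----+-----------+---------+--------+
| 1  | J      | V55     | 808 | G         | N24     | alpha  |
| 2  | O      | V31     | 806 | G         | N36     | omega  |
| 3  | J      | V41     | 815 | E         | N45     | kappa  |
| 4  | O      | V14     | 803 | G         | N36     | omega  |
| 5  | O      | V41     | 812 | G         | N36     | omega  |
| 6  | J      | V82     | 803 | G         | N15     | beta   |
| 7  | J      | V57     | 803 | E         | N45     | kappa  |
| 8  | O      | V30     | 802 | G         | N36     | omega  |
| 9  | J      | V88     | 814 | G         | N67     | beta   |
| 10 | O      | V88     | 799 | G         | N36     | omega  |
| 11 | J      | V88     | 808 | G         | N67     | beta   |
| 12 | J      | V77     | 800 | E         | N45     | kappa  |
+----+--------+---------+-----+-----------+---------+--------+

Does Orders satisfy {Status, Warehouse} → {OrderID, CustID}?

(Status=J, Warehouse=G): rows 1, 6, 9, 11 → {OrderID,CustID} takes values {(N24, alpha), (N15, beta), (N67, beta)} — violation
(Status=O, Warehouse=G): rows 2, 4, 5, 8, 10 → {OrderID,CustID} = (N36, omega), (N36, omega), (N36, omega), (N36, omega), (N36, omega) ✓
(Status=J, Warehouse=E): rows 3, 7, 12 → {OrderID,CustID} = (N45, kappa), (N45, kappa), (N45, kappa) ✓
Two rows agree on {Status, Warehouse} but differ on {OrderID, CustID}, so {Status, Warehouse} → {OrderID, CustID} does not hold.

No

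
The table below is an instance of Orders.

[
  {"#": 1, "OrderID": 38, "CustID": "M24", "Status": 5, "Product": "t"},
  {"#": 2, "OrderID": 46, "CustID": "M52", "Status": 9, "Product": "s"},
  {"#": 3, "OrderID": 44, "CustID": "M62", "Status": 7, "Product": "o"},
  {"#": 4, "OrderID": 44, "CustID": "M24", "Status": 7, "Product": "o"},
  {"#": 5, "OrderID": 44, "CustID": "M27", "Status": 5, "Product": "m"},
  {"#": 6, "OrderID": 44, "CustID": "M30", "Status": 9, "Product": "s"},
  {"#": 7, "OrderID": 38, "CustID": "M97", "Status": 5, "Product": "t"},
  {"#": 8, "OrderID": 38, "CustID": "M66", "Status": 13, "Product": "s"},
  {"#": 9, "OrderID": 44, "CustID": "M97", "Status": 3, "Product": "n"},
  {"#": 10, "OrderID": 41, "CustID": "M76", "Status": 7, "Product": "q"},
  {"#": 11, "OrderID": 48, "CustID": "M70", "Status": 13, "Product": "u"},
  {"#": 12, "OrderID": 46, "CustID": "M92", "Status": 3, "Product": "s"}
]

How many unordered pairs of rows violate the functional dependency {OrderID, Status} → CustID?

(OrderID=38, Status=5): violating pairs (1,7) — 1 pair.
(OrderID=44, Status=7): violating pairs (3,4) — 1 pair.

2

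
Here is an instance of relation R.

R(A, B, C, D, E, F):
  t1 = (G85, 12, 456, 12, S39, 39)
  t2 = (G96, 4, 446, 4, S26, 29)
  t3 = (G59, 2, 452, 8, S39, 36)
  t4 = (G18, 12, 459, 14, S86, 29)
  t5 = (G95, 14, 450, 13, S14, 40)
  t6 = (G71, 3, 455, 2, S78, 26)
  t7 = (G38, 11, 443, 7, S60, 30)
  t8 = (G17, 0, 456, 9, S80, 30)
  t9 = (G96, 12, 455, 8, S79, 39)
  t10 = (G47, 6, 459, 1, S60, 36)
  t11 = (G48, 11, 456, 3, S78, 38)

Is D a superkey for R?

Rows 3 and 9 have the same D value D=8 but are distinct tuples, so D does not determine every attribute — not a superkey.

No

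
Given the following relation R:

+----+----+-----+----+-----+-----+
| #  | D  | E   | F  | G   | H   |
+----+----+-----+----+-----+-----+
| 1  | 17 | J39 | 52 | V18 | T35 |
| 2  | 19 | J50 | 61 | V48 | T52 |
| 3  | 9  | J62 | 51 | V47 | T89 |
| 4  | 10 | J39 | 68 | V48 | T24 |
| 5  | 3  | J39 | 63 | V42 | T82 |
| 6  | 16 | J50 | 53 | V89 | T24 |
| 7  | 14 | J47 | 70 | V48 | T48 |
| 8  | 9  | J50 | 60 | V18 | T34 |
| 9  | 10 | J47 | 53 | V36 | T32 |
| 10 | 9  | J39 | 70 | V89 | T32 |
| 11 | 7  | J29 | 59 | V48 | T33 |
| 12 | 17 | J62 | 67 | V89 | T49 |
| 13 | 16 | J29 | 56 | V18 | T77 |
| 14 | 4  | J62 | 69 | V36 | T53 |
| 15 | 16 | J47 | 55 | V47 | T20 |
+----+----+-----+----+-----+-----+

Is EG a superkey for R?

All 15 rows have distinct EG values, so EG → (all attributes) holds and EG is a superkey.

Yes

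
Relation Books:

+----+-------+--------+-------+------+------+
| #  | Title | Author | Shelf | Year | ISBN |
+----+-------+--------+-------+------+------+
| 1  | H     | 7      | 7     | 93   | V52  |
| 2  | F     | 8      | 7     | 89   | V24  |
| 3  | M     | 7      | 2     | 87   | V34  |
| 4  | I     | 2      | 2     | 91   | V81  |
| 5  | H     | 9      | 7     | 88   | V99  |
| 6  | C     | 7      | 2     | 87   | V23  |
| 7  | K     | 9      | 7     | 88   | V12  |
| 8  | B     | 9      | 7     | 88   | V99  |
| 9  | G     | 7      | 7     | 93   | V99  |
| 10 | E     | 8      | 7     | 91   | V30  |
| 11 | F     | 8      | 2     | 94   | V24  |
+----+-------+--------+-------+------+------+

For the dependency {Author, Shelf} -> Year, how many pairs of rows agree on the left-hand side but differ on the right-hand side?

1

(Author=7, Shelf=7): all 2 rows agree on Year — 0 pairs.
(Author=8, Shelf=7): violating pairs (2,10) — 1 pair.
(Author=7, Shelf=2): all 2 rows agree on Year — 0 pairs.
(Author=9, Shelf=7): all 3 rows agree on Year — 0 pairs.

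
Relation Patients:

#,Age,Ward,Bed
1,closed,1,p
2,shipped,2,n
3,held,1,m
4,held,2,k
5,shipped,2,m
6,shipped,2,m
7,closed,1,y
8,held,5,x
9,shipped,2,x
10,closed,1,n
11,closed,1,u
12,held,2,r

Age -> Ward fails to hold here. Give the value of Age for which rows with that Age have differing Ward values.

held

Age=closed: rows 1, 7, 10, 11 → Ward = 1, 1, 1, 1 ✓
Age=shipped: rows 2, 5, 6, 9 → Ward = 2, 2, 2, 2 ✓
Age=held: rows 3, 4, 8, 12 → Ward takes values {1, 2, 5} — violation
The only Age value with inconsistent Ward is Age=held.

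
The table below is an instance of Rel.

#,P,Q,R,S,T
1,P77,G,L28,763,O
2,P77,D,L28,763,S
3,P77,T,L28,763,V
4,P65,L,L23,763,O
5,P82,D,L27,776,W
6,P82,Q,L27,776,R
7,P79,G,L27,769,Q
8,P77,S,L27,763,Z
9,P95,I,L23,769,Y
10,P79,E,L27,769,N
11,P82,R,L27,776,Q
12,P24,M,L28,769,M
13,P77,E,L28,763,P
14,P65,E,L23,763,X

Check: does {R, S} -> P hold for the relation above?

(R=L28, S=763): rows 1, 2, 3, 13 → P = P77, P77, P77, P77 ✓
(R=L23, S=763): rows 4, 14 → P = P65, P65 ✓
(R=L27, S=776): rows 5, 6, 11 → P = P82, P82, P82 ✓
(R=L27, S=769): rows 7, 10 → P = P79, P79 ✓
(R=L27, S=763): row 8 → P = P77 ✓
(R=L23, S=769): row 9 → P = P95 ✓
(R=L28, S=769): row 12 → P = P24 ✓
Every {R, S} value is associated with a single P value, so {R, S} -> P holds.

Yes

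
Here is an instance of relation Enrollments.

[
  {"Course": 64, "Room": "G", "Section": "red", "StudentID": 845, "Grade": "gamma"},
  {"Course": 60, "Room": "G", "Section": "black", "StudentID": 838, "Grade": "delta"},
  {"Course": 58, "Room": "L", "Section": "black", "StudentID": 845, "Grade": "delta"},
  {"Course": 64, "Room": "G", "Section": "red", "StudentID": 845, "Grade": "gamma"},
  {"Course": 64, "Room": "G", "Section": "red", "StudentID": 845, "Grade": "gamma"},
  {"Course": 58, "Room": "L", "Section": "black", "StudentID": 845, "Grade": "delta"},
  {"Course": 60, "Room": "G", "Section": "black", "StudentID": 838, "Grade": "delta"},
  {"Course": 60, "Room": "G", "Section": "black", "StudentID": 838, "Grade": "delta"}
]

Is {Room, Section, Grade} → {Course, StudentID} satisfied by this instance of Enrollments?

(Room=G, Section=red, Grade=gamma): 3 rows → {Course,StudentID} = (64, 845), (64, 845), (64, 845) ✓
(Room=G, Section=black, Grade=delta): 3 rows → {Course,StudentID} = (60, 838), (60, 838), (60, 838) ✓
(Room=L, Section=black, Grade=delta): 2 rows → {Course,StudentID} = (58, 845), (58, 845) ✓
Every {Room, Section, Grade} value is associated with a single {Course, StudentID} value, so {Room, Section, Grade} → {Course, StudentID} holds.

Yes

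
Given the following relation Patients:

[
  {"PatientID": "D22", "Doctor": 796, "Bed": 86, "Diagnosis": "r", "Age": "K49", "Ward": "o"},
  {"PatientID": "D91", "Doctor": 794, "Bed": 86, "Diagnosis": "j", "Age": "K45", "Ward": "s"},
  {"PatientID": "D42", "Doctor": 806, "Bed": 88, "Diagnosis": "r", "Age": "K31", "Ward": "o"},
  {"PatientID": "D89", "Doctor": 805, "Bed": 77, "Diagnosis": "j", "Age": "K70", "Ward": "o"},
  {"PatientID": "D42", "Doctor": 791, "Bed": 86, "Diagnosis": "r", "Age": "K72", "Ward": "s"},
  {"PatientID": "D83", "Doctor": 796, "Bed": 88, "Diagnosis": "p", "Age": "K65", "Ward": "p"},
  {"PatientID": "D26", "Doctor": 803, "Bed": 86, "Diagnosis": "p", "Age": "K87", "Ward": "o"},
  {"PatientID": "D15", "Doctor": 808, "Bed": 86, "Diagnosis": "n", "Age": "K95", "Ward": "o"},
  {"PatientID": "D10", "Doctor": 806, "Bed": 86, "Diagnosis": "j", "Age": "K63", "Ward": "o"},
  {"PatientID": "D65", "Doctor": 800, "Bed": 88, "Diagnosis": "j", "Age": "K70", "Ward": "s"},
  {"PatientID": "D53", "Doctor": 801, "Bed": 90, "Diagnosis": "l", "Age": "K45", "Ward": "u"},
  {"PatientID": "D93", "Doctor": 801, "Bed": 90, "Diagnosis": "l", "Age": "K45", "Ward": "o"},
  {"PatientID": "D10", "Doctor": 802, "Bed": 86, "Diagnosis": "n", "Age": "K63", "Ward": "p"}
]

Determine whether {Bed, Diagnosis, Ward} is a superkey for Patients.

All 13 rows have distinct {Bed, Diagnosis, Ward} values, so {Bed, Diagnosis, Ward} → (all attributes) holds and {Bed, Diagnosis, Ward} is a superkey.

Yes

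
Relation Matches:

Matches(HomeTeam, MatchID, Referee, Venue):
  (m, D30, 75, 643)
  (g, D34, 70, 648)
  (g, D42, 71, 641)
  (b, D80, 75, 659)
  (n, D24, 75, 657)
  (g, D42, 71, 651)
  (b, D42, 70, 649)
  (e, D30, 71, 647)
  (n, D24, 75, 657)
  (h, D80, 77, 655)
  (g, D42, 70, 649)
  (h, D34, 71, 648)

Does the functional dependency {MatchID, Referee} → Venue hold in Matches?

No

(MatchID=D30, Referee=75): 1 row → Venue = 643 ✓
(MatchID=D34, Referee=70): 1 row → Venue = 648 ✓
(MatchID=D42, Referee=71): 2 rows → Venue takes values {641, 651} — violation
(MatchID=D80, Referee=75): 1 row → Venue = 659 ✓
(MatchID=D24, Referee=75): 2 rows → Venue = 657, 657 ✓
(MatchID=D42, Referee=70): 2 rows → Venue = 649, 649 ✓
(MatchID=D30, Referee=71): 1 row → Venue = 647 ✓
(MatchID=D80, Referee=77): 1 row → Venue = 655 ✓
(MatchID=D34, Referee=71): 1 row → Venue = 648 ✓
Two rows agree on {MatchID, Referee} but differ on Venue, so {MatchID, Referee} → Venue does not hold.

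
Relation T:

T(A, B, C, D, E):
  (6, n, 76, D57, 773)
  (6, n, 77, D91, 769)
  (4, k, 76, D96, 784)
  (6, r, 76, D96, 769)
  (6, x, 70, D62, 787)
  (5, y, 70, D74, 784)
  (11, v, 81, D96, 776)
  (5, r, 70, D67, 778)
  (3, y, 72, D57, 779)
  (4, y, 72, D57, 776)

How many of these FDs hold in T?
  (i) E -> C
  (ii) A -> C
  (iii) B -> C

0

(i) E -> C: E=769: 2 rows → C takes values {77, 76} — violation; E=784: 2 rows → C takes values {76, 70} — violation; E=776: 2 rows → C takes values {81, 72} — violation — fails.
(ii) A -> C: A=6: 4 rows → C takes values {76, 77, 70} — violation; A=4: 2 rows → C takes values {76, 72} — violation — fails.
(iii) B -> C: B=n: 2 rows → C takes values {76, 77} — violation; B=r: 2 rows → C takes values {76, 70} — violation; B=y: 3 rows → C takes values {70, 72} — violation — fails.
None of the 3 dependencies hold.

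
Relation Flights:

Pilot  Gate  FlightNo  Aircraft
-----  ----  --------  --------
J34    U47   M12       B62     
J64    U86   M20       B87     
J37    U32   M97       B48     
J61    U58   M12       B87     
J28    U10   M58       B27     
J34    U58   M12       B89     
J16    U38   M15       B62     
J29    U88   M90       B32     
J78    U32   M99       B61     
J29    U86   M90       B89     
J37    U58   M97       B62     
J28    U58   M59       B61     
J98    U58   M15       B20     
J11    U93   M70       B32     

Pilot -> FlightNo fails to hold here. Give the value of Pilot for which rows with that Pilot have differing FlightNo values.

J28

Pilot=J34: 2 rows → FlightNo = M12, M12 ✓
Pilot=J64: 1 row → FlightNo = M20 ✓
Pilot=J37: 2 rows → FlightNo = M97, M97 ✓
Pilot=J61: 1 row → FlightNo = M12 ✓
Pilot=J28: 2 rows → FlightNo takes values {M58, M59} — violation
Pilot=J16: 1 row → FlightNo = M15 ✓
Pilot=J29: 2 rows → FlightNo = M90, M90 ✓
Pilot=J78: 1 row → FlightNo = M99 ✓
Pilot=J98: 1 row → FlightNo = M15 ✓
Pilot=J11: 1 row → FlightNo = M70 ✓
The only Pilot value with inconsistent FlightNo is Pilot=J28.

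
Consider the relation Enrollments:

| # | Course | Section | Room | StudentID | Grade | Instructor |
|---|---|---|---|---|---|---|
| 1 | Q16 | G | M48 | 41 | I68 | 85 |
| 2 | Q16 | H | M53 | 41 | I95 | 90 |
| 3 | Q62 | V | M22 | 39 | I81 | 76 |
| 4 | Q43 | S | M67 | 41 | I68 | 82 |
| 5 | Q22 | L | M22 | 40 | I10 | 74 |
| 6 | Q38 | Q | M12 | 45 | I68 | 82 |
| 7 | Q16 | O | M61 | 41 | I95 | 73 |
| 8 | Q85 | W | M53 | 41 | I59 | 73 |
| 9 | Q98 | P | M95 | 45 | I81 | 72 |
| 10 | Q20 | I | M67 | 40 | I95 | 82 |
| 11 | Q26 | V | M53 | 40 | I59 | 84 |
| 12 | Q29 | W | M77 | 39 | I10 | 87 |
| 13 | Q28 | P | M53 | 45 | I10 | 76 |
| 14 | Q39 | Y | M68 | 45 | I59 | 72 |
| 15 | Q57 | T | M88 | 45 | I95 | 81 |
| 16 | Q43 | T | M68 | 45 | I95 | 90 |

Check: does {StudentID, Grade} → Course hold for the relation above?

(StudentID=41, Grade=I68): rows 1, 4 → Course takes values {Q16, Q43} — violation
(StudentID=41, Grade=I95): rows 2, 7 → Course = Q16, Q16 ✓
(StudentID=39, Grade=I81): row 3 → Course = Q62 ✓
(StudentID=40, Grade=I10): row 5 → Course = Q22 ✓
(StudentID=45, Grade=I68): row 6 → Course = Q38 ✓
(StudentID=41, Grade=I59): row 8 → Course = Q85 ✓
(StudentID=45, Grade=I81): row 9 → Course = Q98 ✓
(StudentID=40, Grade=I95): row 10 → Course = Q20 ✓
(StudentID=40, Grade=I59): row 11 → Course = Q26 ✓
(StudentID=39, Grade=I10): row 12 → Course = Q29 ✓
(StudentID=45, Grade=I10): row 13 → Course = Q28 ✓
(StudentID=45, Grade=I59): row 14 → Course = Q39 ✓
(StudentID=45, Grade=I95): rows 15, 16 → Course takes values {Q57, Q43} — violation
Two rows agree on {StudentID, Grade} but differ on Course, so {StudentID, Grade} → Course does not hold.

No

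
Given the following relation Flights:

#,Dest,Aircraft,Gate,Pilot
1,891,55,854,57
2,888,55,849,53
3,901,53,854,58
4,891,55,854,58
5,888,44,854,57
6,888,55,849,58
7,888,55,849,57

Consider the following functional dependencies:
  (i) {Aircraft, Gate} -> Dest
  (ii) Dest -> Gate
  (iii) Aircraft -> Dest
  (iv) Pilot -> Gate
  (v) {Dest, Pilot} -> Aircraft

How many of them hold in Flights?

(i) {Aircraft, Gate} -> Dest: every LHS value maps to a single RHS value — holds.
(ii) Dest -> Gate: Dest=888: rows 2, 5, 6, 7 → Gate takes values {849, 854} — violation — fails.
(iii) Aircraft -> Dest: Aircraft=55: rows 1, 2, 4, 6, 7 → Dest takes values {891, 888} — violation — fails.
(iv) Pilot -> Gate: Pilot=57: rows 1, 5, 7 → Gate takes values {854, 849} — violation; Pilot=58: rows 3, 4, 6 → Gate takes values {854, 849} — violation — fails.
(v) {Dest, Pilot} -> Aircraft: (Dest=888, Pilot=57): rows 5, 7 → Aircraft takes values {44, 55} — violation — fails.
1 of the 5 dependencies holds.

1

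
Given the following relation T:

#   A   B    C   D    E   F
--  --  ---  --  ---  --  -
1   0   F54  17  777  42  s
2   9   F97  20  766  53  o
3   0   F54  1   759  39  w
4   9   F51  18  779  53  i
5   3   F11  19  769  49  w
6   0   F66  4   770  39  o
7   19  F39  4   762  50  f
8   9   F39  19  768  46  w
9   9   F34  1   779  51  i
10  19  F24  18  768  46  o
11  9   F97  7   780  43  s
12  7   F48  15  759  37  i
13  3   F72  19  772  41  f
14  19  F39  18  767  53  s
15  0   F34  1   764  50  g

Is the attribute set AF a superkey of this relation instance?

No

Rows 4 and 9 have the same AF value (A=9, F=i) but are distinct tuples, so AF does not determine every attribute — not a superkey.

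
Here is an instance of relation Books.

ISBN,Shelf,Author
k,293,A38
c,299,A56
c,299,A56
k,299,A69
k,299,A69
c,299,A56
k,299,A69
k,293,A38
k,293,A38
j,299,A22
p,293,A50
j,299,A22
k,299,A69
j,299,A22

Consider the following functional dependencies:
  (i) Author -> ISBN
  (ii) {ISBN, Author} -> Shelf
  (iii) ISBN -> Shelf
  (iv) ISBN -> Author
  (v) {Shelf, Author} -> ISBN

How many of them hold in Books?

3

(i) Author -> ISBN: every LHS value maps to a single RHS value — holds.
(ii) {ISBN, Author} -> Shelf: every LHS value maps to a single RHS value — holds.
(iii) ISBN -> Shelf: ISBN=k: 7 rows → Shelf takes values {293, 299} — violation — fails.
(iv) ISBN -> Author: ISBN=k: 7 rows → Author takes values {A38, A69} — violation — fails.
(v) {Shelf, Author} -> ISBN: every LHS value maps to a single RHS value — holds.
3 of the 5 dependencies hold.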